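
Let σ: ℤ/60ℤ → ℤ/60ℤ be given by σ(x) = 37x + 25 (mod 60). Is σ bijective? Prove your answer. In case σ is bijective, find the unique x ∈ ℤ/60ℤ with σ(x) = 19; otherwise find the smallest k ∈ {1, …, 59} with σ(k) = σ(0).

By definition, σ is injective when σ(u) = σ(v) forces u = v.
Suppose σ(u) = σ(v) in ℤ/60ℤ. Then 37u + 25 ≡ 37v + 25 (mod 60), so 37(u − v) ≡ 0 (mod 60).
Since gcd(37, 60) = 1, 37 is invertible modulo 60, therefore u − v ≡ 0 (mod 60), i.e. u = v.
We now compute 37⁻¹ mod 60 explicitly. Euclid's algorithm: 60 = 1·37 + 23, 37 = 1·23 + 14, 23 = 1·14 + 9, 14 = 1·9 + 5, 9 = 1·5 + 4, 5 = 1·4 + 1; back-substituting gives 1 = 13·37 − 8·60, so 37⁻¹ ≡ 13 (mod 60).
For any y ∈ ℤ/60ℤ, x = 13(y − 25) mod 60 satisfies σ(x) = 37·13(y − 25) + 25 ≡ y (since 37·13 ≡ 1 mod 60). So every y has a preimage.
Thus σ is bijective.
Since σ is bijective, we compute σ⁻¹(19): solve 37x + 25 ≡ 19 (mod 60), i.e. 37x ≡ 54 (mod 60).
Multiplying by 37⁻¹ = 13 gives x ≡ 13·54 = 702 = 11·60 + 42 ≡ 42 (mod 60).
Check: σ(42) = 37·42 + 25 = 1579 = 26·60 + 19 ≡ 19 (mod 60).

42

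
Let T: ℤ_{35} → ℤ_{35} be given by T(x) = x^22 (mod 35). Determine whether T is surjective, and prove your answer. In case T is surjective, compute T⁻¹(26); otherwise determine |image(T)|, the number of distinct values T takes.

T(1) = 1^22 = 1.
T(6): Repeated squaring mod 35: 6^1 ≡ 6, 6^2 ≡ 6² = 36 ≡ 1, 6^4 ≡ 1² = 1, 6^8 ≡ 1² = 1, 6^16 ≡ 1² = 1. Since 22 = 16 + 4 + 2, 6^22 ≡ 1·1·1: 1·1 = 1, then 1·1 = 1. So 6^22 ≡ 1 (mod 35).
So T(1) = T(6) = 1 while 1 ≠ 6, hence T is not injective.
A non-injective map from the 35-element set ℤ_{35} to itself takes at most 34 distinct values, so it cannot be surjective. Thus T is not surjective.
Since T is not surjective, we determine |image(T)|. Computing x^22 mod 35 for each x (by repeated squaring, reducing mod 35 at every step), the values T(0), T(1), …, T(34) are: 0, 1, 9, 4, 11, 30, 1, 14, 29, 16, 25, 11, 9, 29, 21, 15, 16, 4, 4, 16, 15, 21, 29, 9, 11, 25, 16, 29, 14, 1, 30, 11, 4, 9, 1.
The distinct values are {0, 1, 4, 9, 11, 14, 15, 16, 21, 25, 29, 30}; there are 12 of them.

12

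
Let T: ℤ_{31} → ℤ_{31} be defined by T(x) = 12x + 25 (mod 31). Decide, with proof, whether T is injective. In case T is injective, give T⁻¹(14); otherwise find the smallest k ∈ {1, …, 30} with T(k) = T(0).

Recall: T is injective when T(a) = T(b) forces a = b.
Suppose T(a) = T(b) in ℤ_{31}. Then 12a + 25 ≡ 12b + 25 (mod 31), hence 12(a − b) ≡ 0 (mod 31).
Since gcd(12, 31) = 1, 12 is invertible modulo 31, hence a − b ≡ 0 (mod 31), i.e. a = b.
Hence T is injective.
We now compute 12⁻¹ mod 31 explicitly. Euclid's algorithm: 31 = 2·12 + 7, 12 = 1·7 + 5, 7 = 1·5 + 2, 5 = 2·2 + 1; back-substituting gives 1 = 13·12 − 5·31, so 12⁻¹ ≡ 13 (mod 31).
Since T is injective, we compute T⁻¹(14): solve 12x + 25 ≡ 14 (mod 31), i.e. 12x ≡ 20 (mod 31).
Multiplying by 12⁻¹ = 13 gives x ≡ 13·20 = 260 = 8·31 + 12 ≡ 12 (mod 31).
Check: T(12) = 12·12 + 25 = 169 = 5·31 + 14 ≡ 14 (mod 31).

12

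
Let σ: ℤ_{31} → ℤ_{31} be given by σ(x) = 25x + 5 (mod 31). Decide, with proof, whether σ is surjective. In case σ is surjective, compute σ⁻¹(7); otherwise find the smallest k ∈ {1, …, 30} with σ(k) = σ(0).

Recall: σ is surjective if every y in the codomain equals σ(x) for some x in the domain.
Since gcd(25, 31) = 1, 25 is invertible modulo 31. Euclid's algorithm: 31 = 1·25 + 6, 25 = 4·6 + 1; back-substituting gives 1 = 5·25 − 4·31, so 25⁻¹ ≡ 5 (mod 31).
For any y ∈ ℤ_{31}, x = 5(y − 5) mod 31 satisfies σ(x) = 25·5(y − 5) + 5 ≡ y (since 25·5 ≡ 1 mod 31). So every y has a preimage.
So σ is surjective.
Since σ is surjective, we compute σ⁻¹(7): solve 25x + 5 ≡ 7 (mod 31), i.e. 25x ≡ 2 (mod 31).
Multiplying by 25⁻¹ = 5 gives x ≡ 5·2 = 10 ≡ 10 (mod 31).
Check: σ(10) = 25·10 + 5 = 255 = 8·31 + 7 ≡ 7 (mod 31).

10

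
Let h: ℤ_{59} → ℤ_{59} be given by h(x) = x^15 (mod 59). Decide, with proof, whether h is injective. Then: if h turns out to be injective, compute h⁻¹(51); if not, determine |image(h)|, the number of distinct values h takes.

Since 59 is prime, the nonzero elements of ℤ_{59} form a cyclic group of order 58.
As gcd(15, 58) = 1, raising to the 15th power is a bijection on this group: if x_1^15 ≡ x_2^15 then (x_1x_2^{−1})^15 = 1, and the only element of order dividing gcd(15, 58) = 1 is 1, so x_1 = x_2.
With h(0) = 0 this makes h injective on all of ℤ_{59}, hence bijective (finite equal-size domain and codomain). In particular h is injective.
Since h is injective, we find the preimage of 51. The inverse of x ↦ x^15 on (ℤ_{59})^× is x ↦ x^31, because 15·31 = 465 = 8·58 + 1 ≡ 1 (mod 58) and x^{58} = 1 for x ≠ 0 (Fermat). So h⁻¹(51) = 51^31 mod 59.
Repeated squaring mod 59: 51^1 ≡ 51, 51^2 ≡ 51² = 2601 ≡ 5, 51^4 ≡ 5² = 25, 51^8 ≡ 25² = 625 ≡ 35, 51^16 ≡ 35² = 1225 ≡ 45. Since 31 = 16 + 8 + 4 + 2 + 1, 51^31 ≡ 45·35·25·5·51: 45·35 = 1575 ≡ 41, then 41·25 = 1025 ≡ 22, then 22·5 = 110 ≡ 51, then 51·51 = 2601 ≡ 5. So 51^31 ≡ 5 (mod 59).
Hence h⁻¹(51) = 5.

5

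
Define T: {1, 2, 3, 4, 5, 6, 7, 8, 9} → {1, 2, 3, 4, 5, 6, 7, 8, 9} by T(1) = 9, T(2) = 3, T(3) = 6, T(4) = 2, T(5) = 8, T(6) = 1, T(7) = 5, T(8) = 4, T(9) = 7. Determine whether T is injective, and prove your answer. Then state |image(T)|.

9

The values T(1), …, T(9) are 9, 3, 6, 2, 8, 1, 5, 4, 7 — all distinct.
So T(x_1) = T(x_2) only when x_1 = x_2, and T is injective.
The image of T is {1, 2, 3, 4, 5, 6, 7, 8, 9}, which has 9 elements.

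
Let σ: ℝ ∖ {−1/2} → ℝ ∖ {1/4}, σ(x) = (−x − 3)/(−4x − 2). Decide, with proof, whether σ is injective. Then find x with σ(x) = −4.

-11/17

Suppose σ(x_1) = σ(x_2). Cross-multiplying: (−x_1 − 3)(−4x_2 − 2) = (−x_2 − 3)(−4x_1 − 2).
Expanding both sides and cancelling the symmetric terms leaves −10·(x_1 − x_2) = 0. Since −10 ≠ 0, x_1 = x_2. Therefore σ is injective.
Solving σ(x) = −4: cross-multiplying gives −x − 3 = −4(−4x − 2), which rearranges to −17x = 11, so x = −11/17.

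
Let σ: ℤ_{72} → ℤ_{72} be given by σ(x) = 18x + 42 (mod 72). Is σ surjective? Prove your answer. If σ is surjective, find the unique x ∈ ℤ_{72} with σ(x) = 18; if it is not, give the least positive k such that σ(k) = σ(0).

Recall: surjectivity means every element of the codomain has a preimage under σ.
Since gcd(18, 72) = 18, we have 18x ≡ 0 (mod 18) for all x, so σ(x) ≡ 6 (mod 18).
But 0 ≢ 6 (mod 18), so 0 ∈ ℤ_{72} has no preimage. Thus σ is not surjective.
Since σ is not surjective, we find the least positive k with σ(k) = σ(0): this means 18k ≡ 0 (mod 72), i.e. 72 ∣ 18k. Since gcd(18, 72) = 18, dividing through by 18 this holds exactly when 4 ∣ k.
The smallest positive such k is 4.

4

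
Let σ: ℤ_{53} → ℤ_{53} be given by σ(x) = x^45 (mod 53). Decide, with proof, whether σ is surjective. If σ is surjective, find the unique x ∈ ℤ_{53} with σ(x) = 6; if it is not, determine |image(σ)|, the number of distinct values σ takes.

Since 53 is prime, the nonzero elements of ℤ_{53} form a cyclic group of order 52.
As gcd(45, 52) = 1, raising to the 45th power is a bijection on this group: if a^45 ≡ b^45 then (ab^{−1})^45 = 1, and the only element of order dividing gcd(45, 52) = 1 is 1, so a = b.
With σ(0) = 0 this makes σ injective on all of ℤ_{53}, hence bijective (finite equal-size domain and codomain). In particular σ is surjective.
Since σ is surjective, we find the preimage of 6. The inverse of x ↦ x^45 on (ℤ_{53})^× is x ↦ x^37, because 45·37 = 1665 = 32·52 + 1 ≡ 1 (mod 52) and x^{52} = 1 for x ≠ 0 (Fermat). So σ⁻¹(6) = 6^37 mod 53.
Repeated squaring mod 53: 6^1 ≡ 6, 6^2 ≡ 6² = 36, 6^4 ≡ 36² = 1296 ≡ 24, 6^8 ≡ 24² = 576 ≡ 46, 6^16 ≡ 46² = 2116 ≡ 49, 6^32 ≡ 49² = 2401 ≡ 16. Since 37 = 32 + 4 + 1, 6^37 ≡ 16·24·6: 16·24 = 384 ≡ 13, then 13·6 = 78 ≡ 25. So 6^37 ≡ 25 (mod 53).
Hence σ⁻¹(6) = 25.

25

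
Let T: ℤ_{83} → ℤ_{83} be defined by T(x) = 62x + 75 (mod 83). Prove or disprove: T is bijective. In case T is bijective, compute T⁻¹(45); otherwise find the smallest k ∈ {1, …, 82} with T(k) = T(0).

Recall: T is injective if T(s) = T(t) implies s = t.
If T(s) = T(t), then 62s ≡ 62t (mod 83). Because gcd(62, 83) = 1, we may cancel 62 to get s ≡ t (mod 83).
We now compute 62⁻¹ mod 83 explicitly. Euclid's algorithm: 83 = 1·62 + 21, 62 = 2·21 + 20, 21 = 1·20 + 1; back-substituting gives 1 = 79·62 − 59·83, so 62⁻¹ ≡ 79 (mod 83).
Then y ↦ 79(y − 75) is a two-sided inverse to T, so every y ∈ ℤ_{83} has a preimage.
So T is bijective.
Since T is bijective, we compute T⁻¹(45): solve 62x + 75 ≡ 45 (mod 83), i.e. 62x ≡ 53 (mod 83).
Multiplying by 62⁻¹ = 79 gives x ≡ 79·53 = 4187 = 50·83 + 37 ≡ 37 (mod 83).
Check: T(37) = 62·37 + 75 = 2369 = 28·83 + 45 ≡ 45 (mod 83).

37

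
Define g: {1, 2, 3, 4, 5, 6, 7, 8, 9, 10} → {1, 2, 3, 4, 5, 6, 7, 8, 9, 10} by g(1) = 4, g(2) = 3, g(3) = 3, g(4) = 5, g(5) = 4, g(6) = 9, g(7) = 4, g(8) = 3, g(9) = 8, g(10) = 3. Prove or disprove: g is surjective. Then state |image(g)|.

No element maps to 1, so g is not surjective.
The image of g is {3, 4, 5, 8, 9}, which has 5 elements.

5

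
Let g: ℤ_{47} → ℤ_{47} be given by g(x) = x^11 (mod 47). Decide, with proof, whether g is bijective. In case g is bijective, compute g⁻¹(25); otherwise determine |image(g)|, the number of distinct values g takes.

37

Since 47 is prime, the nonzero elements of ℤ_{47} form a cyclic group of order 46.
As gcd(11, 46) = 1, raising to the 11th power is a bijection on this group: if u^11 ≡ v^11 then (uv^{−1})^11 = 1, and the only element of order dividing gcd(11, 46) = 1 is 1, so u = v.
With g(0) = 0 this makes g injective on all of ℤ_{47}, hence bijective (finite equal-size domain and codomain). In particular g is bijective.
Since g is bijective, we find the preimage of 25. The inverse of x ↦ x^11 on (ℤ_{47})^× is x ↦ x^21, because 11·21 = 231 = 5·46 + 1 ≡ 1 (mod 46) and x^{46} = 1 for x ≠ 0 (Fermat). So g⁻¹(25) = 25^21 mod 47.
Repeated squaring mod 47: 25^1 ≡ 25, 25^2 ≡ 25² = 625 ≡ 14, 25^4 ≡ 14² = 196 ≡ 8, 25^8 ≡ 8² = 64 ≡ 17, 25^16 ≡ 17² = 289 ≡ 7. Since 21 = 16 + 4 + 1, 25^21 ≡ 7·8·25: 7·8 = 56 ≡ 9, then 9·25 = 225 ≡ 37. So 25^21 ≡ 37 (mod 47).
Hence g⁻¹(25) = 37.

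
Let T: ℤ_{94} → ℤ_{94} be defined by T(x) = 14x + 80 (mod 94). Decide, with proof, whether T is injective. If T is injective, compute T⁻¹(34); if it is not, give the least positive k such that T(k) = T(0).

We have gcd(14, 94) = 2 > 1. Taking x_1 = 0 and x_2 = 47: T(0) = 80 and T(47) = 14·47 + 80 = 738 ≡ 80 (mod 94).
So T(0) = T(47) while 0 ≠ 47, therefore T is not injective.
Since T is not injective, we find the least positive k with T(k) = T(0): this means 14k ≡ 0 (mod 94), i.e. 94 ∣ 14k. Since gcd(14, 94) = 2, dividing through by 2 this holds exactly when 47 ∣ 7k, and as gcd(7, 47) = 1, exactly when 47 ∣ k.
The smallest positive such k is 47.

47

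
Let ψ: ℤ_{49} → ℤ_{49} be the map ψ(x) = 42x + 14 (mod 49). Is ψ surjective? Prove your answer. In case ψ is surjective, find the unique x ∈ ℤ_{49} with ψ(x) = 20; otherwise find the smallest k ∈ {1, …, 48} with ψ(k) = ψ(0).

7

Since gcd(42, 49) = 7, we have 42x ≡ 0 (mod 7) for all x, so ψ(x) ≡ 0 (mod 7).
But 1 ≢ 0 (mod 7), so 1 ∈ ℤ_{49} has no preimage. Therefore ψ is not surjective.
Since ψ is not surjective, we find the least positive k with ψ(k) = ψ(0): this means 42k ≡ 0 (mod 49), i.e. 49 ∣ 42k. Since gcd(42, 49) = 7, dividing through by 7 this holds exactly when 7 ∣ 6k, and as gcd(6, 7) = 1, exactly when 7 ∣ k.
The smallest positive such k is 7.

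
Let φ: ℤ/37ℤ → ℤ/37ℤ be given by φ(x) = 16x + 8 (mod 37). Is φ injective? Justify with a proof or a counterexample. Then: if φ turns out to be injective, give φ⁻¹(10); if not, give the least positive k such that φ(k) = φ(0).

14

If φ(s) = φ(t), then 16s ≡ 16t (mod 37). Because gcd(16, 37) = 1, we may cancel 16 to get s ≡ t (mod 37).
Hence φ is injective.
We now compute 16⁻¹ mod 37 explicitly. Euclid's algorithm: 37 = 2·16 + 5, 16 = 3·5 + 1; back-substituting gives 1 = 7·16 − 3·37, so 16⁻¹ ≡ 7 (mod 37).
Since φ is injective, we find φ⁻¹(10): we need 16x ≡ 10 − 8 ≡ 2 (mod 37). Using 16⁻¹ = 7: x ≡ 7·2 = 14, so x = 14.
Check: φ(14) = 16·14 + 8 = 232 = 6·37 + 10 ≡ 10 (mod 37).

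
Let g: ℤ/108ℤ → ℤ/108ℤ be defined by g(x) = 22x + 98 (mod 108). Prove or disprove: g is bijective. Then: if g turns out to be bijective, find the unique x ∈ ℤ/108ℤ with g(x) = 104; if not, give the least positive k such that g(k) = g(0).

54

We have gcd(22, 108) = 2 > 1. Taking a = 0 and b = 54: g(0) = 98 and g(54) = 22·54 + 98 = 1286 ≡ 98 (mod 108).
So g(0) = g(54) while 0 ≠ 54, hence g is not injective, hence not bijective.
Since g is not bijective, we find the least positive k with g(k) = g(0): this means 22k ≡ 0 (mod 108), i.e. 108 ∣ 22k. Since gcd(22, 108) = 2, dividing through by 2 this holds exactly when 54 ∣ 11k, and as gcd(11, 54) = 1, exactly when 54 ∣ k.
The smallest positive such k is 54.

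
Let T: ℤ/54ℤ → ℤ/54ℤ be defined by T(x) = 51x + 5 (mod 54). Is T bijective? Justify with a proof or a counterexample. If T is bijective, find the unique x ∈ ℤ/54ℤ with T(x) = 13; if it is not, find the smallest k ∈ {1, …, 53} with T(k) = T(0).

18

Recall: injectivity means: for all s, t in the domain, T(s) = T(t) implies s = t.
We have gcd(51, 54) = 3 > 1. Taking s = 0 and t = 18: T(0) = 5 and T(18) = 51·18 + 5 = 923 ≡ 5 (mod 54).
So T(0) = T(18) while 0 ≠ 18, therefore T is not injective, hence not bijective.
Since T is not bijective, we find the least positive k with T(k) = T(0): this means 51k ≡ 0 (mod 54), i.e. 54 ∣ 51k. Since gcd(51, 54) = 3, dividing through by 3 this holds exactly when 18 ∣ 17k, and as gcd(17, 18) = 1, exactly when 18 ∣ k.
The smallest positive such k is 18.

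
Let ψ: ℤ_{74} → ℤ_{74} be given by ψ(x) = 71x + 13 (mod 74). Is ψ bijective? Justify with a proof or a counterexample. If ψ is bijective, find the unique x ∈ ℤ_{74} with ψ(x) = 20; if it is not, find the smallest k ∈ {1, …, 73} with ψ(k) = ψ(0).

Suppose ψ(u) = ψ(v) in ℤ_{74}. Then 71u + 13 ≡ 71v + 13 (mod 74), hence 71(u − v) ≡ 0 (mod 74).
Since gcd(71, 74) = 1, 71 is invertible modulo 74, therefore u − v ≡ 0 (mod 74), i.e. u = v.
We now compute 71⁻¹ mod 74 explicitly. Euclid's algorithm: 74 = 1·71 + 3, 71 = 23·3 + 2, 3 = 1·2 + 1; back-substituting gives 1 = 49·71 − 47·74, so 71⁻¹ ≡ 49 (mod 74).
For any y ∈ ℤ_{74}, x = 49(y − 13) mod 74 satisfies ψ(x) = 71·49(y − 13) + 13 ≡ y (since 71·49 ≡ 1 mod 74). So every y has a preimage.
Hence ψ is bijective.
Since ψ is bijective, we find ψ⁻¹(20): we need 71x ≡ 20 − 13 ≡ 7 (mod 74). Using 71⁻¹ = 49: x ≡ 49·7 = 343 = 4·74 + 47, so x = 47.
Check: ψ(47) = 71·47 + 13 = 3350 = 45·74 + 20 ≡ 20 (mod 74).

47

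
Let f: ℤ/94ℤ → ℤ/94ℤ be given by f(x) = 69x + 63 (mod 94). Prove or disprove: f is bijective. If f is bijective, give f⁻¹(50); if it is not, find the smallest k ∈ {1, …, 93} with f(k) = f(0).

If f(x_1) = f(x_2), then 69x_1 ≡ 69x_2 (mod 94). Because gcd(69, 94) = 1, we may cancel 69 to get x_1 ≡ x_2 (mod 94).
We now compute 69⁻¹ mod 94 explicitly. Euclid's algorithm: 94 = 1·69 + 25, 69 = 2·25 + 19, 25 = 1·19 + 6, 19 = 3·6 + 1; back-substituting gives 1 = 15·69 − 11·94, so 69⁻¹ ≡ 15 (mod 94).
Then y ↦ 15(y − 63) is a two-sided inverse to f, so every y ∈ ℤ/94ℤ has a preimage.
Hence f is bijective.
Since f is bijective, we compute f⁻¹(50): solve 69x + 63 ≡ 50 (mod 94), i.e. 69x ≡ 81 (mod 94).
Multiplying by 69⁻¹ = 15 gives x ≡ 15·81 = 1215 = 12·94 + 87 ≡ 87 (mod 94).
Check: f(87) = 69·87 + 63 = 6066 = 64·94 + 50 ≡ 50 (mod 94).

87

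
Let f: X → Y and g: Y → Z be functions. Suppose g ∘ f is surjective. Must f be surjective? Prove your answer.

not surjective

No. Take X = {1, 2}, Y = {1, 2, 3, 4}, Z = {1}, f(a) = 1 for every a ∈ X, and g(b) = 1 for every b ∈ Y.
Then g ∘ f is surjective onto {1}, but 4 ∈ Y has no preimage under f, so f is not surjective.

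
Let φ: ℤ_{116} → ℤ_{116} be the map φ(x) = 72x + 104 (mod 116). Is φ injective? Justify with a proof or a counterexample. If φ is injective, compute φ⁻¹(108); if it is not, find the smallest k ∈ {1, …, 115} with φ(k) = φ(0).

29

We have gcd(72, 116) = 4 > 1. Taking x_1 = 0 and x_2 = 29: φ(0) = 104 and φ(29) = 72·29 + 104 = 2192 ≡ 104 (mod 116).
So φ(0) = φ(29) while 0 ≠ 29, thus φ is not injective.
Since φ is not injective, we find the least positive k with φ(k) = φ(0): this means 72k ≡ 0 (mod 116), i.e. 116 ∣ 72k. Since gcd(72, 116) = 4, dividing through by 4 this holds exactly when 29 ∣ 18k, and as gcd(18, 29) = 1, exactly when 29 ∣ k.
The smallest positive such k is 29.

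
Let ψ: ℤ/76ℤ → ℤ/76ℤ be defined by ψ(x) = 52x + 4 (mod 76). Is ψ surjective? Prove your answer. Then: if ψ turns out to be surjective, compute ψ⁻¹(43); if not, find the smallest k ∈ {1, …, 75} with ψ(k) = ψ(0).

Recall: ψ is surjective if every y in the codomain equals ψ(x) for some x in the domain.
Since gcd(52, 76) = 4, we have 52x ≡ 0 (mod 4) for all x, so ψ(x) ≡ 0 (mod 4).
But 1 ≢ 0 (mod 4), so 1 ∈ ℤ/76ℤ has no preimage. So ψ is not surjective.
Since ψ is not surjective, we find the least positive k with ψ(k) = ψ(0): this means 52k ≡ 0 (mod 76), i.e. 76 ∣ 52k. Since gcd(52, 76) = 4, dividing through by 4 this holds exactly when 19 ∣ 13k, and as gcd(13, 19) = 1, exactly when 19 ∣ k.
The smallest positive such k is 19.

19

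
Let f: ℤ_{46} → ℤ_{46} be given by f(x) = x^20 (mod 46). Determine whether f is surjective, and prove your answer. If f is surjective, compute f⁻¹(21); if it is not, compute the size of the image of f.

f(22): Repeated squaring mod 46: 22^1 ≡ 22, 22^2 ≡ 22² = 484 ≡ 24, 22^4 ≡ 24² = 576 ≡ 24, 22^8 ≡ 24² = 576 ≡ 24, 22^16 ≡ 24² = 576 ≡ 24. Since 20 = 16 + 4, 22^20 ≡ 24·24: 24·24 = 576 ≡ 24. So 22^20 ≡ 24 (mod 46).
f(24): Repeated squaring mod 46: 24^1 ≡ 24, 24^2 ≡ 24² = 576 ≡ 24, 24^4 ≡ 24² = 576 ≡ 24, 24^8 ≡ 24² = 576 ≡ 24, 24^16 ≡ 24² = 576 ≡ 24. Since 20 = 16 + 4, 24^20 ≡ 24·24: 24·24 = 576 ≡ 24. So 24^20 ≡ 24 (mod 46).
So f(22) = f(24) = 24 while 22 ≠ 24, therefore f is not injective.
A non-injective map from the 46-element set ℤ_{46} to itself takes at most 45 distinct values, so it cannot be surjective. Hence f is not surjective.
Since f is not surjective, we determine |image(f)|. Computing x^20 mod 46 for each x (by repeated squaring, reducing mod 46 at every step), the values f(0), f(1), …, f(45) are: 0, 1, 6, 41, 36, 35, 16, 31, 32, 25, 26, 27, 4, 3, 2, 9, 8, 39, 12, 13, 18, 29, 24, 23, 24, 29, 18, 13, 12, 39, 8, 9, 2, 3, 4, 27, 26, 25, 32, 31, 16, 35, 36, 41, 6, 1.
The distinct values are {0, 1, 2, 3, 4, 6, 8, 9, 12, 13, 16, 18, 23, 24, 25, 26, 27, 29, 31, 32, 35, 36, 39, 41}; there are 24 of them.

24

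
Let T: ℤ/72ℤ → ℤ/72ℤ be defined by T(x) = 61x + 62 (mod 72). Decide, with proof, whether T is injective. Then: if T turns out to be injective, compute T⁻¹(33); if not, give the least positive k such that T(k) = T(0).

55

If T(a) = T(b), then 61a ≡ 61b (mod 72). Because gcd(61, 72) = 1, we may cancel 61 to get a ≡ b (mod 72).
So T is injective.
We now compute 61⁻¹ mod 72 explicitly. Euclid's algorithm: 72 = 1·61 + 11, 61 = 5·11 + 6, 11 = 1·6 + 5, 6 = 1·5 + 1; back-substituting gives 1 = 13·61 − 11·72, so 61⁻¹ ≡ 13 (mod 72).
Since T is injective, we compute T⁻¹(33): solve 61x + 62 ≡ 33 (mod 72), i.e. 61x ≡ 43 (mod 72).
Multiplying by 61⁻¹ = 13 gives x ≡ 13·43 = 559 = 7·72 + 55 ≡ 55 (mod 72).
Check: T(55) = 61·55 + 62 = 3417 = 47·72 + 33 ≡ 33 (mod 72).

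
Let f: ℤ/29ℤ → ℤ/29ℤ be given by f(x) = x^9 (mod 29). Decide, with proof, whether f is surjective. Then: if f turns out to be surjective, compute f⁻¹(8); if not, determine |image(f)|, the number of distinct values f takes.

Since 29 is prime, the nonzero elements of ℤ/29ℤ form a cyclic group of order 28.
As gcd(9, 28) = 1, raising to the 9th power is a bijection on this group: if u^9 ≡ v^9 then (uv^{−1})^9 = 1, and the only element of order dividing gcd(9, 28) = 1 is 1, so u = v.
With f(0) = 0 this makes f injective on all of ℤ/29ℤ, hence bijective (finite equal-size domain and codomain). In particular f is surjective.
Since f is surjective, we find the preimage of 8. The inverse of x ↦ x^9 on (ℤ/29ℤ)^× is x ↦ x^25, because 9·25 = 225 = 8·28 + 1 ≡ 1 (mod 28) and x^{28} = 1 for x ≠ 0 (Fermat). So f⁻¹(8) = 8^25 mod 29.
Repeated squaring mod 29: 8^1 ≡ 8, 8^2 ≡ 8² = 64 ≡ 6, 8^4 ≡ 6² = 36 ≡ 7, 8^8 ≡ 7² = 49 ≡ 20, 8^16 ≡ 20² = 400 ≡ 23. Since 25 = 16 + 8 + 1, 8^25 ≡ 23·20·8: 23·20 = 460 ≡ 25, then 25·8 = 200 ≡ 26. So 8^25 ≡ 26 (mod 29).
Hence f⁻¹(8) = 26.

26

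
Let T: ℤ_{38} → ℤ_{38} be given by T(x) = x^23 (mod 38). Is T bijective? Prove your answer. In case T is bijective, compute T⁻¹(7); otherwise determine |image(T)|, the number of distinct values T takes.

Computing x^23 mod 38 for each x (by repeated squaring, reducing mod 38 at every step), the values T(0), T(1), …, T(37) are: 0, 1, 32, 15, 36, 9, 24, 11, 12, 35, 22, 7, 8, 33, 10, 21, 4, 25, 18, 19, 20, 13, 34, 17, 28, 5, 30, 31, 16, 3, 26, 27, 14, 29, 2, 23, 6, 37.
Every element of ℤ_{38} appears exactly once in this list, so T is a bijection, and in particular bijective.
Since T is bijective, we read off the preimage of 7 from the same table: T(11) = 7, so T⁻¹(7) = 11.

11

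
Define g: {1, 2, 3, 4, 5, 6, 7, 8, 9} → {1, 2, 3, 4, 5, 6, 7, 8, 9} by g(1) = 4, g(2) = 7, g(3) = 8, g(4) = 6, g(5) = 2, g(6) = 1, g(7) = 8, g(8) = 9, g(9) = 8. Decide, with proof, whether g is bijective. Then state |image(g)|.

g(3) = 8 = g(7) with 3 ≠ 7, so g is not injective, hence not bijective.
The image of g is {1, 2, 4, 6, 7, 8, 9}, which has 7 elements.

7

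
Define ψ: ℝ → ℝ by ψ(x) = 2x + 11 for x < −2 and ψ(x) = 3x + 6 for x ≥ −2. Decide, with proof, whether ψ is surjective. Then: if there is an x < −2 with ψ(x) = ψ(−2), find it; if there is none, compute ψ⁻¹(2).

-11/2

Both pieces are strictly increasing (slopes 2 and 3), so each is injective on its own interval.
The left piece maps (−∞, −2) onto (−∞, 7); the right piece maps [−2, ∞) onto [0, ∞).
The union (−∞, 7) ∪ [0, ∞) covers ℝ, so ψ is surjective.
For the follow-up: the images overlap, so an x < −2 with ψ(x) = ψ(−2) exists. ψ(−2) = 0; solving 2x + 11 = 0 for x < −2 gives x = (0 − 11)/2 = −11/2.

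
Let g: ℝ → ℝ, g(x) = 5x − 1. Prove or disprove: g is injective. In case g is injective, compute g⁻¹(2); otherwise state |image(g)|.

3/5

Recall that injectivity means: for all u, v in the domain, g(u) = g(v) implies u = v.
Suppose g(u) = g(v). Then 5u − 1 = 5v − 1, hence 5u = 5v, hence u = v.
So g is injective.
Since g is injective, we compute g⁻¹(2) = (2 + 1)/5 = 3/5.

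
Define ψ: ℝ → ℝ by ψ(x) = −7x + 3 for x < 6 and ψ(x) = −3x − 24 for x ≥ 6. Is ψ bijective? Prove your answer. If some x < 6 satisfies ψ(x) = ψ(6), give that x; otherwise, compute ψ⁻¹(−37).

40/7

Both pieces are strictly decreasing (slopes −7 and −3), so each is injective on its own interval.
The left piece maps (−∞, 6) onto (−39, ∞); the right piece maps [6, ∞) onto (−∞, −42].
The images leave a gap (−39 has no preimage), so ψ is not surjective, hence not bijective.
Because the two images are disjoint, no x < 6 has ψ(x) = ψ(6), so we compute ψ⁻¹(−37): −37 lies in (−39, ∞), so solve −7x + 3 = −37: x = (−37 − 3)/(−7) = 40/7.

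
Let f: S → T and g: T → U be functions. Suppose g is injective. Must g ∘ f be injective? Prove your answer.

No. Take S = {0, 1}, T = U = {0, 1, 2, 3}, f(0) = f(1) = 0, and g = identity (injective).
Then (g ∘ f)(0) = (g ∘ f)(1) = 0 with 0 ≠ 1, so g ∘ f is not injective.

not injective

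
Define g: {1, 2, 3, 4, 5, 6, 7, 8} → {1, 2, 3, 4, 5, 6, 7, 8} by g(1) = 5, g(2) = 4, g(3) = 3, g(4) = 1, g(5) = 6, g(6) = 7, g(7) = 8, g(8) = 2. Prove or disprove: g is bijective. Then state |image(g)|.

The values 5, 4, 3, 1, 6, 7, 8, 2 are a permutation of {1, 2, 3, 4, 5, 6, 7, 8}: each element appears exactly once.
So g is injective and surjective, hence bijective.
The image of g is {1, 2, 3, 4, 5, 6, 7, 8}, which has 8 elements.

8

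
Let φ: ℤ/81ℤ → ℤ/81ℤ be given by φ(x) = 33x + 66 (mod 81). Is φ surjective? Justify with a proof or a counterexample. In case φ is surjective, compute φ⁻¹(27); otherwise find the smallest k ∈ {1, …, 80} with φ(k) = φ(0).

27

Since gcd(33, 81) = 3, we have 33x ≡ 0 (mod 3) for all x, so φ(x) ≡ 0 (mod 3).
But 1 ≢ 0 (mod 3), so 1 ∈ ℤ/81ℤ has no preimage. So φ is not surjective.
Since φ is not surjective, we find the least positive k with φ(k) = φ(0): this means 33k ≡ 0 (mod 81), i.e. 81 ∣ 33k. Since gcd(33, 81) = 3, dividing through by 3 this holds exactly when 27 ∣ 11k, and as gcd(11, 27) = 1, exactly when 27 ∣ k.
The smallest positive such k is 27.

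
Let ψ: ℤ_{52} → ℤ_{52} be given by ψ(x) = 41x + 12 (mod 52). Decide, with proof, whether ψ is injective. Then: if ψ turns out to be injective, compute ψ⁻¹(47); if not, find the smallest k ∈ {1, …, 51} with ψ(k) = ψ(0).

11

If ψ(s) = ψ(t), then 41s ≡ 41t (mod 52). Because gcd(41, 52) = 1, we may cancel 41 to get s ≡ t (mod 52).
Hence ψ is injective.
We now compute 41⁻¹ mod 52 explicitly. Euclid's algorithm: 52 = 1·41 + 11, 41 = 3·11 + 8, 11 = 1·8 + 3, 8 = 2·3 + 2, 3 = 1·2 + 1; back-substituting gives 1 = 33·41 − 26·52, so 41⁻¹ ≡ 33 (mod 52).
Since ψ is injective, we compute ψ⁻¹(47): solve 41x + 12 ≡ 47 (mod 52), i.e. 41x ≡ 35 (mod 52).
Multiplying by 41⁻¹ = 33 gives x ≡ 33·35 = 1155 = 22·52 + 11 ≡ 11 (mod 52).
Check: ψ(11) = 41·11 + 12 = 463 = 8·52 + 47 ≡ 47 (mod 52).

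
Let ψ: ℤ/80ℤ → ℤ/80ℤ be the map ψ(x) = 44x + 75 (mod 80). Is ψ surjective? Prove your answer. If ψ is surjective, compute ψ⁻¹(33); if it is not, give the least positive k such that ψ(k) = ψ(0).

Recall: ψ is surjective if every y in the codomain equals ψ(x) for some x in the domain.
Since gcd(44, 80) = 4, we have 44x ≡ 0 (mod 4) for all x, so ψ(x) ≡ 3 (mod 4).
But 0 ≢ 3 (mod 4), so 0 ∈ ℤ/80ℤ has no preimage. So ψ is not surjective.
Since ψ is not surjective, we find the least positive k with ψ(k) = ψ(0): this means 44k ≡ 0 (mod 80), i.e. 80 ∣ 44k. Since gcd(44, 80) = 4, dividing through by 4 this holds exactly when 20 ∣ 11k, and as gcd(11, 20) = 1, exactly when 20 ∣ k.
The smallest positive such k is 20.

20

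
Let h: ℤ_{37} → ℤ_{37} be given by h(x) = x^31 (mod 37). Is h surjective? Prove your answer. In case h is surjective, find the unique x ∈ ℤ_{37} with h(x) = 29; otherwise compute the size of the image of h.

Since 37 is prime, the nonzero elements of ℤ_{37} form a cyclic group of order 36.
As gcd(31, 36) = 1, raising to the 31st power is a bijection on this group: if x_1^31 ≡ x_2^31 then (x_1x_2^{−1})^31 = 1, and the only element of order dividing gcd(31, 36) = 1 is 1, so x_1 = x_2.
With h(0) = 0 this makes h injective on all of ℤ_{37}, hence bijective (finite equal-size domain and codomain). In particular h is surjective.
Since h is surjective, we find the preimage of 29. The inverse of x ↦ x^31 on (ℤ_{37})^× is x ↦ x^7, because 31·7 = 217 = 6·36 + 1 ≡ 1 (mod 36) and x^{36} = 1 for x ≠ 0 (Fermat). So h⁻¹(29) = 29^7 mod 37.
Repeated squaring mod 37: 29^1 ≡ 29, 29^2 ≡ 29² = 841 ≡ 27, 29^4 ≡ 27² = 729 ≡ 26. Since 7 = 4 + 2 + 1, 29^7 ≡ 26·27·29: 26·27 = 702 ≡ 36, then 36·29 = 1044 ≡ 8. So 29^7 ≡ 8 (mod 37).
Hence h⁻¹(29) = 8.

8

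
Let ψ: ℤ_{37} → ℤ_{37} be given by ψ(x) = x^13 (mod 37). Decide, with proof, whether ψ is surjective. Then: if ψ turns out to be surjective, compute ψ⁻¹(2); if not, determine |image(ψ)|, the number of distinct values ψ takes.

Since 37 is prime, the nonzero elements of ℤ_{37} form a cyclic group of order 36.
As gcd(13, 36) = 1, raising to the 13th power is a bijection on this group: if x_1^13 ≡ x_2^13 then (x_1x_2^{−1})^13 = 1, and the only element of order dividing gcd(13, 36) = 1 is 1, so x_1 = x_2.
With ψ(0) = 0 this makes ψ injective on all of ℤ_{37}, hence bijective (finite equal-size domain and codomain). In particular ψ is surjective.
Since ψ is surjective, we find the preimage of 2. The inverse of x ↦ x^13 on (ℤ_{37})^× is x ↦ x^25, because 13·25 = 325 = 9·36 + 1 ≡ 1 (mod 36) and x^{36} = 1 for x ≠ 0 (Fermat). So ψ⁻¹(2) = 2^25 mod 37.
Repeated squaring mod 37: 2^1 ≡ 2, 2^2 ≡ 2² = 4, 2^4 ≡ 4² = 16, 2^8 ≡ 16² = 256 ≡ 34, 2^16 ≡ 34² = 1156 ≡ 9. Since 25 = 16 + 8 + 1, 2^25 ≡ 9·34·2: 9·34 = 306 ≡ 10, then 10·2 = 20. So 2^25 ≡ 20 (mod 37).
Hence ψ⁻¹(2) = 20.

20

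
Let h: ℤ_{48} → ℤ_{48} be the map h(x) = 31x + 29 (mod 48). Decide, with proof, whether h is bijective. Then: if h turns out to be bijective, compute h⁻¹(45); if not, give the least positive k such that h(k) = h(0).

Recall: injectivity means: for all x_1, x_2 in the domain, h(x_1) = h(x_2) implies x_1 = x_2.
Suppose h(x_1) = h(x_2) in ℤ_{48}. Then 31x_1 + 29 ≡ 31x_2 + 29 (mod 48), so 31(x_1 − x_2) ≡ 0 (mod 48).
Since gcd(31, 48) = 1, 31 is invertible modulo 48, hence x_1 − x_2 ≡ 0 (mod 48), i.e. x_1 = x_2.
We now compute 31⁻¹ mod 48 explicitly. Euclid's algorithm: 48 = 1·31 + 17, 31 = 1·17 + 14, 17 = 1·14 + 3, 14 = 4·3 + 2, 3 = 1·2 + 1; back-substituting gives 1 = 31·31 − 20·48, so 31⁻¹ ≡ 31 (mod 48).
For any y ∈ ℤ_{48}, x = 31(y − 29) mod 48 satisfies h(x) = 31·31(y − 29) + 29 ≡ y (since 31·31 ≡ 1 mod 48). So every y has a preimage.
Therefore h is bijective.
Since h is bijective, we compute h⁻¹(45): solve 31x + 29 ≡ 45 (mod 48), i.e. 31x ≡ 16 (mod 48).
Multiplying by 31⁻¹ = 31 gives x ≡ 31·16 = 496 = 10·48 + 16 ≡ 16 (mod 48).
Check: h(16) = 31·16 + 29 = 525 = 10·48 + 45 ≡ 45 (mod 48).

16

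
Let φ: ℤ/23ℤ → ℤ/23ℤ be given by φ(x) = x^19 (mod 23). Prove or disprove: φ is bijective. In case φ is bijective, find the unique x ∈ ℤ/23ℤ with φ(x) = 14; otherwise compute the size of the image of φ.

Since 23 is prime, the nonzero elements of ℤ/23ℤ form a cyclic group of order 22.
As gcd(19, 22) = 1, raising to the 19th power is a bijection on this group: if x_1^19 ≡ x_2^19 then (x_1x_2^{−1})^19 = 1, and the only element of order dividing gcd(19, 22) = 1 is 1, so x_1 = x_2.
With φ(0) = 0 this makes φ injective on all of ℤ/23ℤ, hence bijective (finite equal-size domain and codomain). In particular φ is bijective.
Since φ is bijective, we find the preimage of 14. The inverse of x ↦ x^19 on (ℤ/23ℤ)^× is x ↦ x^7, because 19·7 = 133 = 6·22 + 1 ≡ 1 (mod 22) and x^{22} = 1 for x ≠ 0 (Fermat). So φ⁻¹(14) = 14^7 mod 23.
Repeated squaring mod 23: 14^1 ≡ 14, 14^2 ≡ 14² = 196 ≡ 12, 14^4 ≡ 12² = 144 ≡ 6. Since 7 = 4 + 2 + 1, 14^7 ≡ 6·12·14: 6·12 = 72 ≡ 3, then 3·14 = 42 ≡ 19. So 14^7 ≡ 19 (mod 23).
Hence φ⁻¹(14) = 19.

19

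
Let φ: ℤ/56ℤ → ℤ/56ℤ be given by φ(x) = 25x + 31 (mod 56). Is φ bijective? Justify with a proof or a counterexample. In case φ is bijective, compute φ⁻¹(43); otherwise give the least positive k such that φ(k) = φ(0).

52

If φ(x_1) = φ(x_2), then 25x_1 ≡ 25x_2 (mod 56). Because gcd(25, 56) = 1, we may cancel 25 to get x_1 ≡ x_2 (mod 56).
We now compute 25⁻¹ mod 56 explicitly. Euclid's algorithm: 56 = 2·25 + 6, 25 = 4·6 + 1; back-substituting gives 1 = 9·25 − 4·56, so 25⁻¹ ≡ 9 (mod 56).
Then y ↦ 9(y − 31) is a two-sided inverse to φ, so every y ∈ ℤ/56ℤ has a preimage.
Thus φ is bijective.
Since φ is bijective, we find φ⁻¹(43): we need 25x ≡ 43 − 31 ≡ 12 (mod 56). Using 25⁻¹ = 9: x ≡ 9·12 = 108 = 1·56 + 52, so x = 52.
Check: φ(52) = 25·52 + 31 = 1331 = 23·56 + 43 ≡ 43 (mod 56).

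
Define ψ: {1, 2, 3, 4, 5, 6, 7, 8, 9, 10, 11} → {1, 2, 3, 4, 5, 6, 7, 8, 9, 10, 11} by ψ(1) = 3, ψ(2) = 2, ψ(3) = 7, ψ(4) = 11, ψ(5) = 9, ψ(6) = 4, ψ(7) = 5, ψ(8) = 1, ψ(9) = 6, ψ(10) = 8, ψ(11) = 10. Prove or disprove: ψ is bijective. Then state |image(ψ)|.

11

The values 3, 2, 7, 11, 9, 4, 5, 1, 6, 8, 10 are a permutation of {1, 2, 3, 4, 5, 6, 7, 8, 9, 10, 11}: each element appears exactly once.
So ψ is injective and surjective, hence bijective.
The image of ψ is {1, 2, 3, 4, 5, 6, 7, 8, 9, 10, 11}, which has 11 elements.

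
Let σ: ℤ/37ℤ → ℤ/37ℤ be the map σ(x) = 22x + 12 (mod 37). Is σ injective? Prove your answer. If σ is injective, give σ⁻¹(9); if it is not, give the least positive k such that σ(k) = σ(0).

15

If σ(a) = σ(b), then 22a ≡ 22b (mod 37). Because gcd(22, 37) = 1, we may cancel 22 to get a ≡ b (mod 37).
So σ is injective.
We now compute 22⁻¹ mod 37 explicitly. Euclid's algorithm: 37 = 1·22 + 15, 22 = 1·15 + 7, 15 = 2·7 + 1; back-substituting gives 1 = 32·22 − 19·37, so 22⁻¹ ≡ 32 (mod 37).
Since σ is injective, we find σ⁻¹(9): we need 22x ≡ 9 − 12 ≡ 34 (mod 37). Using 22⁻¹ = 32: x ≡ 32·34 = 1088 = 29·37 + 15, so x = 15.
Check: σ(15) = 22·15 + 12 = 342 = 9·37 + 9 ≡ 9 (mod 37).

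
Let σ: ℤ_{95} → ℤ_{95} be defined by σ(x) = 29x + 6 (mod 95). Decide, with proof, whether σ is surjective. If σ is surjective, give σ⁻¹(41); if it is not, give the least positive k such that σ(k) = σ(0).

By definition, surjectivity means every element of the codomain has a preimage under σ.
Since gcd(29, 95) = 1, 29 is invertible modulo 95. Euclid's algorithm: 95 = 3·29 + 8, 29 = 3·8 + 5, 8 = 1·5 + 3, 5 = 1·3 + 2, 3 = 1·2 + 1; back-substituting gives 1 = 59·29 − 18·95, so 29⁻¹ ≡ 59 (mod 95).
Then y ↦ 59(y − 6) is a two-sided inverse to σ, so every y ∈ ℤ_{95} has a preimage.
So σ is surjective.
Since σ is surjective, we compute σ⁻¹(41): solve 29x + 6 ≡ 41 (mod 95), i.e. 29x ≡ 35 (mod 95).
Multiplying by 29⁻¹ = 59 gives x ≡ 59·35 = 2065 = 21·95 + 70 ≡ 70 (mod 95).
Check: σ(70) = 29·70 + 6 = 2036 = 21·95 + 41 ≡ 41 (mod 95).

70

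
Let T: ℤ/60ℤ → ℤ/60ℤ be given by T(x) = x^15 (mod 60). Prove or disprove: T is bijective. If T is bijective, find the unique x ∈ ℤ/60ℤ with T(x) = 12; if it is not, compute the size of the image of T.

T(0) = 0^15 = 0.
T(30): Repeated squaring mod 60: 30^1 ≡ 30, 30^2 ≡ 30² = 900 ≡ 0, 30^4 ≡ 0² = 0, 30^8 ≡ 0² = 0. Since 15 = 8 + 4 + 2 + 1, 30^15 ≡ 0·0·0·30: 0·0 = 0, then 0·0 = 0, then 0·30 = 0. So 30^15 ≡ 0 (mod 60).
So T(0) = T(30) = 0 while 0 ≠ 30, so T is not injective, hence not bijective.
Since T is not bijective, we determine |image(T)|. Computing x^15 mod 60 for each x (by repeated squaring, reducing mod 60 at every step), the values T(0), T(1), …, T(59) are: 0, 1, 8, 27, 4, 5, 36, 43, 32, 9, 40, 11, 48, 37, 44, 15, 16, 53, 12, 19, 20, 21, 28, 47, 24, 25, 56, 3, 52, 29, 0, 31, 8, 57, 4, 35, 36, 13, 32, 39, 40, 41, 48, 7, 44, 45, 16, 23, 12, 49, 20, 51, 28, 17, 24, 55, 56, 33, 52, 59.
The distinct values are {0, 1, 3, 4, 5, 7, 8, 9, 11, 12, 13, 15, 16, 17, 19, 20, 21, 23, 24, 25, 27, 28, 29, 31, 32, 33, 35, 36, 37, 39, 40, 41, 43, 44, 45, 47, 48, 49, 51, 52, 53, 55, 56, 57, 59}; there are 45 of them.

45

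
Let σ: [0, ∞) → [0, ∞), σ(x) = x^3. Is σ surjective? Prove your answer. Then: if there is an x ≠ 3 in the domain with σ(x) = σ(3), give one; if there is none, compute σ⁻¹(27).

3

For any y ∈ [0, ∞), x = y^{1/3} ∈ [0, ∞) gives σ(x) = y, so σ is surjective.
Since x ↦ x^3 is strictly increasing on [0, ∞), it is injective there, so no x ≠ 3 in the domain has σ(x) = σ(3). We therefore compute σ⁻¹(27) = 27^{1/3} = 3 (indeed 3^3 = 27).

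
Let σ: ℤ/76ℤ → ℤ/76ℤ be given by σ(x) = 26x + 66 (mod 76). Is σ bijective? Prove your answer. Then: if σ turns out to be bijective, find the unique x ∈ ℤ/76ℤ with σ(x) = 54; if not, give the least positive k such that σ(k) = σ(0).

We have gcd(26, 76) = 2 > 1. Taking x_1 = 0 and x_2 = 38: σ(0) = 66 and σ(38) = 26·38 + 66 = 1054 ≡ 66 (mod 76).
So σ(0) = σ(38) while 0 ≠ 38, thus σ is not injective, hence not bijective.
Since σ is not bijective, we find the least positive k with σ(k) = σ(0): this means 26k ≡ 0 (mod 76), i.e. 76 ∣ 26k. Since gcd(26, 76) = 2, dividing through by 2 this holds exactly when 38 ∣ 13k, and as gcd(13, 38) = 1, exactly when 38 ∣ k.
The smallest positive such k is 38.

38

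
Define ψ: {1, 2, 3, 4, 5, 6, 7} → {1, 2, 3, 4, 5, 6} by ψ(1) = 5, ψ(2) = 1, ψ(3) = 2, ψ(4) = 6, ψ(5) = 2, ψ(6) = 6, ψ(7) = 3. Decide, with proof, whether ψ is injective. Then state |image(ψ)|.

ψ(3) = 2 = ψ(5) with 3 ≠ 5, so ψ is not injective.
The image of ψ is {1, 2, 3, 5, 6}, which has 5 elements.

5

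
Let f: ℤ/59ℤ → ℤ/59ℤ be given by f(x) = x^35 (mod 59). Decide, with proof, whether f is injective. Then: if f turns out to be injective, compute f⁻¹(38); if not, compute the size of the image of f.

Since 59 is prime, the nonzero elements of ℤ/59ℤ form a cyclic group of order 58.
As gcd(35, 58) = 1, raising to the 35th power is a bijection on this group: if u^35 ≡ v^35 then (uv^{−1})^35 = 1, and the only element of order dividing gcd(35, 58) = 1 is 1, so u = v.
With f(0) = 0 this makes f injective on all of ℤ/59ℤ, hence bijective (finite equal-size domain and codomain). In particular f is injective.
Since f is injective, we find the preimage of 38. The inverse of x ↦ x^35 on (ℤ/59ℤ)^× is x ↦ x^5, because 35·5 = 175 = 3·58 + 1 ≡ 1 (mod 58) and x^{58} = 1 for x ≠ 0 (Fermat). So f⁻¹(38) = 38^5 mod 59.
Repeated squaring mod 59: 38^1 ≡ 38, 38^2 ≡ 38² = 1444 ≡ 28, 38^4 ≡ 28² = 784 ≡ 17. Since 5 = 4 + 1, 38^5 ≡ 17·38: 17·38 = 646 ≡ 56. So 38^5 ≡ 56 (mod 59).
Hence f⁻¹(38) = 56.

56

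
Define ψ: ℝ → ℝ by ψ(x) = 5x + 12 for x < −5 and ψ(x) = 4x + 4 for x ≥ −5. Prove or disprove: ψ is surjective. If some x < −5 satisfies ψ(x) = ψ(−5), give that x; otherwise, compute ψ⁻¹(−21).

-28/5

Both pieces are strictly increasing (slopes 5 and 4), so each is injective on its own interval.
The left piece maps (−∞, −5) onto (−∞, −13); the right piece maps [−5, ∞) onto [−16, ∞).
The union (−∞, −13) ∪ [−16, ∞) covers ℝ, so ψ is surjective.
For the follow-up: the images overlap, so an x < −5 with ψ(x) = ψ(−5) exists. ψ(−5) = −16; solving 5x + 12 = −16 for x < −5 gives x = (−16 − 12)/5 = −28/5.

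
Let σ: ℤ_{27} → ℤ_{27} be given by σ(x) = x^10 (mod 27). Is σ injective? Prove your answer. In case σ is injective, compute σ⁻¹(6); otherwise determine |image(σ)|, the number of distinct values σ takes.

σ(0) = 0^10 = 0.
σ(3): Repeated squaring mod 27: 3^1 ≡ 3, 3^2 ≡ 3² = 9, 3^4 ≡ 9² = 81 ≡ 0, 3^8 ≡ 0² = 0. Since 10 = 8 + 2, 3^10 ≡ 0·9: 0·9 = 0. So 3^10 ≡ 0 (mod 27).
So σ(0) = σ(3) = 0 while 0 ≠ 3, hence σ is not injective.
Since σ is not injective, we determine |image(σ)|. Computing x^10 mod 27 for each x (by repeated squaring, reducing mod 27 at every step), the values σ(0), σ(1), …, σ(26) are: 0, 1, 25, 0, 4, 22, 0, 7, 19, 0, 10, 16, 0, 13, 13, 0, 16, 10, 0, 19, 7, 0, 22, 4, 0, 25, 1.
The distinct values are {0, 1, 4, 7, 10, 13, 16, 19, 22, 25}; there are 10 of them.

10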